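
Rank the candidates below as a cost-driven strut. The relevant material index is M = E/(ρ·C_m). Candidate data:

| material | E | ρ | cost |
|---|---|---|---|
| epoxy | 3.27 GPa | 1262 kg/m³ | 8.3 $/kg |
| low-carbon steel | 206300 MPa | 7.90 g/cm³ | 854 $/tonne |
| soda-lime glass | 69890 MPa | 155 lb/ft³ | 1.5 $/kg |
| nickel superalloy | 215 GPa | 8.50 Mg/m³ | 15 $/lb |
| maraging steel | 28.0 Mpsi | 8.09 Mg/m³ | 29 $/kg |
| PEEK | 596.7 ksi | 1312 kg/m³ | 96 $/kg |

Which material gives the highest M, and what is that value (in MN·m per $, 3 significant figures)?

low-carbon steel, M = 30.6 MN·m per $

Putting every candidate on a common basis:
  epoxy: E = 3.270 GPa, ρ = 1262 kg/m³, cost = 8.300 $/kg
  low-carbon steel: E = 206.3 GPa, ρ = 7900 kg/m³, cost = 0.8540 $/kg
  soda-lime glass: E = 69.89 GPa, ρ = 2483 kg/m³, cost = 1.500 $/kg
  nickel superalloy: E = 215.0 GPa, ρ = 8500 kg/m³, cost = 33.07 $/kg
  maraging steel: E = 193.1 GPa, ρ = 8090 kg/m³, cost = 29.00 $/kg
  PEEK: E = 4.114 GPa, ρ = 1312 kg/m³, cost = 96.00 $/kg
  low-carbon steel: M = 30.6 MN·m per $
  soda-lime glass: M = 18.8 MN·m per $
  maraging steel: M = 0.823 MN·m per $
  nickel superalloy: M = 0.765 MN·m per $
  epoxy: M = 0.312 MN·m per $
  PEEK: M = 0.0327 MN·m per $
Highest index: low-carbon steel.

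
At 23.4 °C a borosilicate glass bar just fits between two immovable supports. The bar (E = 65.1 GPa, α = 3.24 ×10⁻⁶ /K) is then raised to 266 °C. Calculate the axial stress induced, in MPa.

ΔT = 242.6 K. Constrained thermal stress σ = E·α·ΔT = 65.10×10³ MPa × 3.24×10⁻⁶ × 242.6 = 51.2 MPa (compressive).

51.2 MPa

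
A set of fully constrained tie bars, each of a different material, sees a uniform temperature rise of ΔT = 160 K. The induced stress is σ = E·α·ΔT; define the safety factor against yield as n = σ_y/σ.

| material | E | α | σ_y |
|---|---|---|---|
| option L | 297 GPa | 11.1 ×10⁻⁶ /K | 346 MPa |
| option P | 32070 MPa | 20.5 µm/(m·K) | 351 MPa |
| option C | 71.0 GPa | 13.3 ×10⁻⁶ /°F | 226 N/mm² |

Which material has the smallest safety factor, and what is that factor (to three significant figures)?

option L, n = 0.656

Per material, after unit conversion:
  option L: E = 297.0, α = 11.1, σ_y = 346.0 → σ = 527 MPa, n = 0.656
  option P: E = 32.07, α = 20.5, σ_y = 351.0 → σ = 105 MPa, n = 3.34
  option C: E = 71.00, α = 23.9, σ_y = 226.0 → σ = 272 MPa, n = 0.831
Option L has the lowest safety factor, n = 0.656.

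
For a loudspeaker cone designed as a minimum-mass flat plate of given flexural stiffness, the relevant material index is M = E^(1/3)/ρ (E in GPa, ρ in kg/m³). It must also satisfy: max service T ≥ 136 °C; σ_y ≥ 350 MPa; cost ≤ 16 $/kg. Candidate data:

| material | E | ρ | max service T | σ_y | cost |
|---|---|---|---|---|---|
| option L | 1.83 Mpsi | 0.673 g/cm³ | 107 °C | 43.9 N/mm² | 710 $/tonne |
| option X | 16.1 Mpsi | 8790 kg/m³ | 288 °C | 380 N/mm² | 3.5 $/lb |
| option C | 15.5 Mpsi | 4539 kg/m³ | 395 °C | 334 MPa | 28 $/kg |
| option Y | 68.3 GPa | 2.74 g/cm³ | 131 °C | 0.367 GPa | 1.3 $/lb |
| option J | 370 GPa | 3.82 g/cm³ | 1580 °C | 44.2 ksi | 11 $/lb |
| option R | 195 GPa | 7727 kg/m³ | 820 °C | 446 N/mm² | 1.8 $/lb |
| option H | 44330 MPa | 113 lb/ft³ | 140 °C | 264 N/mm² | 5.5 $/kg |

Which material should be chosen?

option R

Screen on constraints: max service T ≥ 136 °C; σ_y ≥ 350 MPa; cost ≤ 16 $/kg. Survivors: option X, option R.
After converting to SI:
  option X: E = 111.0 GPa, ρ = 8790 kg/m³
  option R: E = 195.0 GPa, ρ = 7727 kg/m³
  option R: M = 0.750×10⁻³
  option X: M = 0.547×10⁻³
The maximum is for option R.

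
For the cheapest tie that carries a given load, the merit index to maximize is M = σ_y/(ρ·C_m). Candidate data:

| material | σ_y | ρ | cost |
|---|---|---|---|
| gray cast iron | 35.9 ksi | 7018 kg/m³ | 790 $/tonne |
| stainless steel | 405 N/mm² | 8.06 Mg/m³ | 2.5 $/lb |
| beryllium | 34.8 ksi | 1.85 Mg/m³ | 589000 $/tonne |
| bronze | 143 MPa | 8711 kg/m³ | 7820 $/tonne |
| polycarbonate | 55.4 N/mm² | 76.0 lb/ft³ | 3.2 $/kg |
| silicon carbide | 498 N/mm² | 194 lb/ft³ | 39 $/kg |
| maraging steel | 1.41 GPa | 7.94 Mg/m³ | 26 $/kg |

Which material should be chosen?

gray cast iron

After converting to SI:
  gray cast iron: σ_y = 247.5 MPa, ρ = 7018 kg/m³, cost = 0.7900 $/kg
  stainless steel: σ_y = 405.0 MPa, ρ = 8060 kg/m³, cost = 5.511 $/kg
  beryllium: σ_y = 239.9 MPa, ρ = 1850 kg/m³, cost = 589.0 $/kg
  bronze: σ_y = 143.0 MPa, ρ = 8711 kg/m³, cost = 7.820 $/kg
  polycarbonate: σ_y = 55.40 MPa, ρ = 1217 kg/m³, cost = 3.200 $/kg
  silicon carbide: σ_y = 498.0 MPa, ρ = 3108 kg/m³, cost = 39.00 $/kg
  maraging steel: σ_y = 1410 MPa, ρ = 7940 kg/m³, cost = 26.00 $/kg
  gray cast iron: M = 44.6 kN·m per $
  polycarbonate: M = 14.2 kN·m per $
  stainless steel: M = 9.12 kN·m per $
  maraging steel: M = 6.83 kN·m per $
  silicon carbide: M = 4.11 kN·m per $
  bronze: M = 2.10 kN·m per $
  beryllium: M = 0.220 kN·m per $
The maximum is for gray cast iron.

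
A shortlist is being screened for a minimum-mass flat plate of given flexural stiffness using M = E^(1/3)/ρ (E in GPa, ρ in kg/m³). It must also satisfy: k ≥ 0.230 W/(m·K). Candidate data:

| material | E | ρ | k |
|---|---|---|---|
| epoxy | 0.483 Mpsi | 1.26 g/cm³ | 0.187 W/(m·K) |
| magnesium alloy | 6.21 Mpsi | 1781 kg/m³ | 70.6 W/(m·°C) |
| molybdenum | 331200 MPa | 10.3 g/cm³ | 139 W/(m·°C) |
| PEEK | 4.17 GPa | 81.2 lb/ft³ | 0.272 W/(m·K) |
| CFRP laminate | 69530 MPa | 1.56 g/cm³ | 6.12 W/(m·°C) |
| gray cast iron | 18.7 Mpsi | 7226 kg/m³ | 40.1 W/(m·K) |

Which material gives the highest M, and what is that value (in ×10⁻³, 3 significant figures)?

CFRP laminate, M = 2.64×10⁻³

Screen on constraints: k ≥ 0.230 W/(m·K). Survivors: magnesium alloy, molybdenum, PEEK, CFRP laminate, gray cast iron.
Normalizing units and computing the index:
  magnesium alloy: E = 42.82 GPa, ρ = 1781 kg/m³
  molybdenum: E = 331.2 GPa, ρ = 10300 kg/m³
  PEEK: E = 4.170 GPa, ρ = 1301 kg/m³
  CFRP laminate: E = 69.53 GPa, ρ = 1560 kg/m³
  gray cast iron: E = 128.9 GPa, ρ = 7226 kg/m³
  CFRP laminate: M = 2.64×10⁻³
  magnesium alloy: M = 1.96×10⁻³
  PEEK: M = 1.24×10⁻³
  gray cast iron: M = 0.699×10⁻³
  molybdenum: M = 0.672×10⁻³
The maximum is for CFRP laminate.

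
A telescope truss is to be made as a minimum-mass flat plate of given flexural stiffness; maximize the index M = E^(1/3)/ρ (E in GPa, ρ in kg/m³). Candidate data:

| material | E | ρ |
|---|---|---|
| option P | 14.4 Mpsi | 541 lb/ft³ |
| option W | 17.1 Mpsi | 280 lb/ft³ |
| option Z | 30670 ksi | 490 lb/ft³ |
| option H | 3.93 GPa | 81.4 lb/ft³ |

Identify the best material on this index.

Convert each candidate to consistent units, then evaluate M:
  option P: E = 99.28 GPa, ρ = 8666 kg/m³
  option W: E = 117.9 GPa, ρ = 4485 kg/m³
  option Z: E = 211.5 GPa, ρ = 7849 kg/m³
  option H: E = 3.930 GPa, ρ = 1304 kg/m³
  option H: M = 1.21×10⁻³
  option W: M = 1.09×10⁻³
  option Z: M = 0.759×10⁻³
  option P: M = 0.534×10⁻³
Highest index: option H.

option H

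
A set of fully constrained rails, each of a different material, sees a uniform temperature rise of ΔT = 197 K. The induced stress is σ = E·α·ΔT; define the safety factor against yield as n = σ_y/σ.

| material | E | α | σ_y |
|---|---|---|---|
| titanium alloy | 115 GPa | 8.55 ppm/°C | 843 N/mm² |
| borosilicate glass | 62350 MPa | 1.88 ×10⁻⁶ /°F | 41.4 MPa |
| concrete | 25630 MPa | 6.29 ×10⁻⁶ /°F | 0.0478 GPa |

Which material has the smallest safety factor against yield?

concrete

In consistent units (E in GPa, α in ×10⁻⁶/K, σ_y in MPa):
  titanium alloy: E = 115.0, α = 8.55, σ_y = 843.0 → σ = 194 MPa, n = 4.35
  borosilicate glass: E = 62.35, α = 3.38, σ_y = 41.40 → σ = 41.6 MPa, n = 0.996
  concrete: E = 25.63, α = 11.3, σ_y = 47.80 → σ = 57.2 MPa, n = 0.836
The minimum is concrete at n = 0.836.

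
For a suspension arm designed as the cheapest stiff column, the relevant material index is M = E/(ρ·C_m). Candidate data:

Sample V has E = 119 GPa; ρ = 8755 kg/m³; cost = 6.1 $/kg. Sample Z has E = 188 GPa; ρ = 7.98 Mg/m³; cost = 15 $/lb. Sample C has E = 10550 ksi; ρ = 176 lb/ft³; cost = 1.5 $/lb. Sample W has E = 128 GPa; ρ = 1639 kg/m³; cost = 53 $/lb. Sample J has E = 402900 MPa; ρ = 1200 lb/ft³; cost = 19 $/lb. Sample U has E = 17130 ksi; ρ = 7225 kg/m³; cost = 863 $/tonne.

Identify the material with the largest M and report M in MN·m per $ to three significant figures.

sample U, M = 18.9 MN·m per $

Convert each candidate to consistent units, then evaluate M:
  sample V: E = 119.0 GPa, ρ = 8755 kg/m³, cost = 6.100 $/kg
  sample Z: E = 188.0 GPa, ρ = 7980 kg/m³, cost = 33.07 $/kg
  sample C: E = 72.74 GPa, ρ = 2819 kg/m³, cost = 3.307 $/kg
  sample W: E = 128.0 GPa, ρ = 1639 kg/m³, cost = 116.8 $/kg
  sample J: E = 402.9 GPa, ρ = 19220 kg/m³, cost = 41.89 $/kg
  sample U: E = 118.1 GPa, ρ = 7225 kg/m³, cost = 0.8630 $/kg
  sample U: M = 18.9 MN·m per $
  sample C: M = 7.80 MN·m per $
  sample V: M = 2.23 MN·m per $
  sample Z: M = 0.712 MN·m per $
  sample W: M = 0.668 MN·m per $
  sample J: M = 0.500 MN·m per $
Sample U has the largest M.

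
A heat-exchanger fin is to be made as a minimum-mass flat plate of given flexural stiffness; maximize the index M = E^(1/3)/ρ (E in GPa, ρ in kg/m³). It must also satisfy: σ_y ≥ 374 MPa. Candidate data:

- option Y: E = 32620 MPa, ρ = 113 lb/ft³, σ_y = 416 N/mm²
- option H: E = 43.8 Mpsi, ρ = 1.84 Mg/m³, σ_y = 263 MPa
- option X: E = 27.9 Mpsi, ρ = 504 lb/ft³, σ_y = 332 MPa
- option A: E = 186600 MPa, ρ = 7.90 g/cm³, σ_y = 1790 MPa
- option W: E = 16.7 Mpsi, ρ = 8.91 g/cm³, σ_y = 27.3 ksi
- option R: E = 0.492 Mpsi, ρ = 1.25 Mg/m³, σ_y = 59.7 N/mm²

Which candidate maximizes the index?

Screen on constraints: σ_y ≥ 374 MPa. Survivors: option Y, option A.
Normalizing units and computing the index:
  option Y: E = 32.62 GPa, ρ = 1810 kg/m³
  option A: E = 186.6 GPa, ρ = 7900 kg/m³
  option Y: M = 1.77×10⁻³
  option A: M = 0.723×10⁻³
The maximum is for option Y.

option Y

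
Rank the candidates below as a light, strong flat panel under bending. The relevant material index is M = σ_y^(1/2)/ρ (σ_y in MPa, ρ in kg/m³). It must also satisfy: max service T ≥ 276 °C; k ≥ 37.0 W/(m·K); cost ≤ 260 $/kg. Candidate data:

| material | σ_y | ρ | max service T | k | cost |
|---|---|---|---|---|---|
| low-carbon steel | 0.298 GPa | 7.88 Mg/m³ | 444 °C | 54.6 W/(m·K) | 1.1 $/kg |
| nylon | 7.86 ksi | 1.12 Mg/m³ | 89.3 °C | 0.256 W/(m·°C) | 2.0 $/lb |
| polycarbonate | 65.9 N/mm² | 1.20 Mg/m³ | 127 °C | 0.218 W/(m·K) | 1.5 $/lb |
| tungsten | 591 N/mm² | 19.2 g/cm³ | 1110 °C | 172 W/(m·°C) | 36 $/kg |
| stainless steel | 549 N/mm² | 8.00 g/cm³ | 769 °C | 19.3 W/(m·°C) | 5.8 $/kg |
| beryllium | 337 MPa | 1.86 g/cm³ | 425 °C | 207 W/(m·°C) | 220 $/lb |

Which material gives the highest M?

Screen on constraints: max service T ≥ 276 °C; k ≥ 37.0 W/(m·K); cost ≤ 260 $/kg. Survivors: low-carbon steel, tungsten.
After converting to SI:
  low-carbon steel: σ_y = 298.0 MPa, ρ = 7880 kg/m³
  tungsten: σ_y = 591.0 MPa, ρ = 19200 kg/m³
  low-carbon steel: M = 2.19×10⁻³
  tungsten: M = 1.27×10⁻³
Low-carbon steel ranks first.

low-carbon steel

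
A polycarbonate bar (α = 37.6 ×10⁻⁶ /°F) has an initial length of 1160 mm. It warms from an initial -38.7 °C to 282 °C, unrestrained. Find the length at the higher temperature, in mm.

Convert α: 37.6×10⁻⁶/°F × (9/5) = 67.7×10⁻⁶/K.
ΔT = 282 − (-38.7) = 320.7 K.
ΔL = α·L₀·ΔT = 67.7×10⁻⁶ × 1160 mm × 320.7 K = 25.2 mm.
L = L₀ + ΔL = 1160 + 25.2 = 1185.2 mm.

1185.2 mm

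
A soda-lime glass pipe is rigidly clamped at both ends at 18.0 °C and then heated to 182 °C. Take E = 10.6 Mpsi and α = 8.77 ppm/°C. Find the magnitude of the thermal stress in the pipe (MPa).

E = 10.6 Mpsi = 73.08 GPa.
ΔT = 164.0 K. Constrained thermal stress σ = E·α·ΔT = 73.08×10³ MPa × 8.77×10⁻⁶ × 164.0 = 105 MPa (compressive).

105 MPa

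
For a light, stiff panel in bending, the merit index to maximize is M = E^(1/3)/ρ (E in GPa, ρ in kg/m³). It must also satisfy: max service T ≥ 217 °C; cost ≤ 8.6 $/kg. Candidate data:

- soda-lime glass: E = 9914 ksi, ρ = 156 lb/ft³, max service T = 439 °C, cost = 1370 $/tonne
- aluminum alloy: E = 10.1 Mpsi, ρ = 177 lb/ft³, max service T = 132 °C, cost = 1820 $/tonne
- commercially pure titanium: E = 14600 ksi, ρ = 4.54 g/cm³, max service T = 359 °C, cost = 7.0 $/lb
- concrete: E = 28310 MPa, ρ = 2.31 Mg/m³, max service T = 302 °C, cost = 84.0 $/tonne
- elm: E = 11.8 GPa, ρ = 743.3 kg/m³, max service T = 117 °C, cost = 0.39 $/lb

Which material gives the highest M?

soda-lime glass

Screen on constraints: max service T ≥ 217 °C; cost ≤ 8.6 $/kg. Survivors: soda-lime glass, concrete.
Convert each candidate to consistent units, then evaluate M:
  soda-lime glass: E = 68.35 GPa, ρ = 2499 kg/m³
  concrete: E = 28.31 GPa, ρ = 2310 kg/m³
  soda-lime glass: M = 1.64×10⁻³
  concrete: M = 1.32×10⁻³
Soda-lime glass has the largest M.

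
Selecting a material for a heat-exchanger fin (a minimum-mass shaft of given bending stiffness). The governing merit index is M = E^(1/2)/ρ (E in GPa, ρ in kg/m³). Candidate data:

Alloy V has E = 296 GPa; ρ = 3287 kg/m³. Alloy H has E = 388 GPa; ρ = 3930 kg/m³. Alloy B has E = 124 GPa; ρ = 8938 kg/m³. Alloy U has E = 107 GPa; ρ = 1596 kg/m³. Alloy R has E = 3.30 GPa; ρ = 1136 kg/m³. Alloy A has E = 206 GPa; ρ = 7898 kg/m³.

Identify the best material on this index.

Per-candidate index values:
  alloy U: M = 6.48×10⁻³
  alloy V: M = 5.23×10⁻³
  alloy H: M = 5.01×10⁻³
  alloy A: M = 1.82×10⁻³
  alloy R: M = 1.60×10⁻³
  alloy B: M = 1.25×10⁻³
The maximum is for alloy U.

alloy U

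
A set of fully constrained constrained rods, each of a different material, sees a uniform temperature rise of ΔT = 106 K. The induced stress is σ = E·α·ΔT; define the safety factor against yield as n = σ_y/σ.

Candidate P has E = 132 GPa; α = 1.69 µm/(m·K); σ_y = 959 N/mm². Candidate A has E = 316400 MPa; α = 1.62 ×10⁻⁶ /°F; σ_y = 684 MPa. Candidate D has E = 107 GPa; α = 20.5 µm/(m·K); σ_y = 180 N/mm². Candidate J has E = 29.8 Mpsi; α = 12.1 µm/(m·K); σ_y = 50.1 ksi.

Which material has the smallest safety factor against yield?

With everything in SI (GPa, ×10⁻⁶/K, MPa):
  candidate P: E = 132.0, α = 1.69, σ_y = 959.0 → σ = 23.6 MPa, n = 40.6
  candidate A: E = 316.4, α = 2.92, σ_y = 684.0 → σ = 97.8 MPa, n = 6.99
  candidate D: E = 107.0, α = 20.5, σ_y = 180.0 → σ = 233 MPa, n = 0.774
  candidate J: E = 205.5, α = 12.1, σ_y = 345.4 → σ = 264 MPa, n = 1.31
The minimum is candidate D at n = 0.774.

candidate D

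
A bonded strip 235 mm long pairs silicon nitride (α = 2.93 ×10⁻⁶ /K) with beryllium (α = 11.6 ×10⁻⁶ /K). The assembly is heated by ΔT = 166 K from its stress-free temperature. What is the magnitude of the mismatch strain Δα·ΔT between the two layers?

Δα = |2.93 − 11.6|×10⁻⁶/K = 8.67×10⁻⁶/K.
Mismatch strain = Δα·ΔT = 8.67×10⁻⁶ × 166.0 = 1.44×10⁻³.

1.44×10⁻³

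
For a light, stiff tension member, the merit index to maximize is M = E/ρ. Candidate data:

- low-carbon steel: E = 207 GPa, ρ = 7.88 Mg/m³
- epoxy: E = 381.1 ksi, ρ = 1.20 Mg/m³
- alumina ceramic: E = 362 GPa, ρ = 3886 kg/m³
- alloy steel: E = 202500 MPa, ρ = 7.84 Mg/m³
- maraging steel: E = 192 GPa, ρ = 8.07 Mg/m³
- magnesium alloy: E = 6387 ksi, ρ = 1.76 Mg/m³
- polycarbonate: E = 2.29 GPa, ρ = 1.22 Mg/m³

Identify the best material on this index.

alumina ceramic

In SI units:
  low-carbon steel: E = 207.0 GPa, ρ = 7880 kg/m³
  epoxy: E = 2.628 GPa, ρ = 1200 kg/m³
  alumina ceramic: E = 362.0 GPa, ρ = 3886 kg/m³
  alloy steel: E = 202.5 GPa, ρ = 7840 kg/m³
  maraging steel: E = 192.0 GPa, ρ = 8070 kg/m³
  magnesium alloy: E = 44.04 GPa, ρ = 1760 kg/m³
  polycarbonate: E = 2.290 GPa, ρ = 1220 kg/m³
  alumina ceramic: M = 93.2 MN·m/kg
  low-carbon steel: M = 26.3 MN·m/kg
  alloy steel: M = 25.8 MN·m/kg
  magnesium alloy: M = 25.0 MN·m/kg
  maraging steel: M = 23.8 MN·m/kg
  epoxy: M = 2.19 MN·m/kg
  polycarbonate: M = 1.88 MN·m/kg
Highest index: alumina ceramic.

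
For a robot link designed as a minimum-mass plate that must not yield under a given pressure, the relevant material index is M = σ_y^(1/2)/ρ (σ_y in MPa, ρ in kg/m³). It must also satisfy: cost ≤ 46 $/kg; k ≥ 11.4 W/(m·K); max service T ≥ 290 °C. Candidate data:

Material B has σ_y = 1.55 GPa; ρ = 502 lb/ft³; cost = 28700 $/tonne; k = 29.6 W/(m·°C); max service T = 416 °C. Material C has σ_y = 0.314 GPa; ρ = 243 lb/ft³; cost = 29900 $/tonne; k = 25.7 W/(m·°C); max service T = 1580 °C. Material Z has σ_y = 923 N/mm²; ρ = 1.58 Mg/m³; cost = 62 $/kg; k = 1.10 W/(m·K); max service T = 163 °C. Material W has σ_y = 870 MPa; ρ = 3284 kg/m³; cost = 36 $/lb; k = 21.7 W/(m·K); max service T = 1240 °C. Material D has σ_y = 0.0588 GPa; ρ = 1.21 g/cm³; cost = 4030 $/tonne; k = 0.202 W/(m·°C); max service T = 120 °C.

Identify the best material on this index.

Screen on constraints: cost ≤ 46 $/kg; k ≥ 11.4 W/(m·K); max service T ≥ 290 °C. Survivors: material B, material C.
In SI units:
  material B: σ_y = 1550 MPa, ρ = 8041 kg/m³
  material C: σ_y = 314.0 MPa, ρ = 3892 kg/m³
  material B: M = 4.90×10⁻³
  material C: M = 4.55×10⁻³
Highest index: material B.

material B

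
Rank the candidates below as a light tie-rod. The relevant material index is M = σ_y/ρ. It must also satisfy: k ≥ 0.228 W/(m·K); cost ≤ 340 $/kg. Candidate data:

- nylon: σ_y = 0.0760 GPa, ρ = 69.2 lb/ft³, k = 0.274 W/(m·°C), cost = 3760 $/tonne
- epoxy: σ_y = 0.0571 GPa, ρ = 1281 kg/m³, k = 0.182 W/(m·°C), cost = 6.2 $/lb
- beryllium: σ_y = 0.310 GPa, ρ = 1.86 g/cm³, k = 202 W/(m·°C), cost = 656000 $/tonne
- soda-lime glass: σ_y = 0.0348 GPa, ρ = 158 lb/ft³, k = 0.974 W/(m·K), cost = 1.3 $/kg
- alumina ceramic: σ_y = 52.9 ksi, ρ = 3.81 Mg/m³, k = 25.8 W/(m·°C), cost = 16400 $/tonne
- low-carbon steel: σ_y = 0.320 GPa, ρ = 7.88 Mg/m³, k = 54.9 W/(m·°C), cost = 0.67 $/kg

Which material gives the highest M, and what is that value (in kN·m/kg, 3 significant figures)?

alumina ceramic, M = 95.7 kN·m/kg

Screen on constraints: k ≥ 0.228 W/(m·K); cost ≤ 340 $/kg. Survivors: nylon, soda-lime glass, alumina ceramic, low-carbon steel.
In SI units:
  nylon: σ_y = 76.00 MPa, ρ = 1108 kg/m³
  soda-lime glass: σ_y = 34.80 MPa, ρ = 2531 kg/m³
  alumina ceramic: σ_y = 364.7 MPa, ρ = 3810 kg/m³
  low-carbon steel: σ_y = 320.0 MPa, ρ = 7880 kg/m³
  alumina ceramic: M = 95.7 kN·m/kg
  nylon: M = 68.6 kN·m/kg
  low-carbon steel: M = 40.6 kN·m/kg
  soda-lime glass: M = 13.7 kN·m/kg
Alumina ceramic has the largest M.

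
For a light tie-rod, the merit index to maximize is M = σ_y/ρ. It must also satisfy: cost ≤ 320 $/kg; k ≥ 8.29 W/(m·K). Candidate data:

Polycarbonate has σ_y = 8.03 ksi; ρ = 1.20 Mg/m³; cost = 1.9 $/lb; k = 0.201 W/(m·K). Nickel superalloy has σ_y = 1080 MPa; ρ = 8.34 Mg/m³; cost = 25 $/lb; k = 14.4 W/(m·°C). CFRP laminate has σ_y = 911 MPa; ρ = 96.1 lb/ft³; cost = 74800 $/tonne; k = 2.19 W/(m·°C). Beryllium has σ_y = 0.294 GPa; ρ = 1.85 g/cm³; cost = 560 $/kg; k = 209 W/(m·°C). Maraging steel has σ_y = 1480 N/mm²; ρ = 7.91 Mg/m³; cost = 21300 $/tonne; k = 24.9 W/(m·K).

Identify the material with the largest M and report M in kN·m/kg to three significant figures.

maraging steel, M = 187 kN·m/kg

Screen on constraints: cost ≤ 320 $/kg; k ≥ 8.29 W/(m·K). Survivors: nickel superalloy, maraging steel.
Putting every candidate on a common basis:
  nickel superalloy: σ_y = 1080 MPa, ρ = 8340 kg/m³
  maraging steel: σ_y = 1480 MPa, ρ = 7910 kg/m³
  maraging steel: M = 187 kN·m/kg
  nickel superalloy: M = 129 kN·m/kg
Maraging steel has the largest M.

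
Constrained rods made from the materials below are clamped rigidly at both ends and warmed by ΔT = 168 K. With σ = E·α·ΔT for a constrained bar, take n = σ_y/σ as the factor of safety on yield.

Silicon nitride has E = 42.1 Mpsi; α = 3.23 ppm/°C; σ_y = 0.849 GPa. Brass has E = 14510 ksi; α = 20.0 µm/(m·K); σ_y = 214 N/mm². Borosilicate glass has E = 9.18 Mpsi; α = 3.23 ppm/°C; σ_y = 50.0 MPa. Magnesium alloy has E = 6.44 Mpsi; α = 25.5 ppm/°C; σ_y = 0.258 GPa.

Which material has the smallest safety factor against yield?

brass

Per material, after unit conversion:
  silicon nitride: E = 290.3, α = 3.23, σ_y = 849.0 → σ = 158 MPa, n = 5.39
  brass: E = 100.0, α = 20.0, σ_y = 214.0 → σ = 336 MPa, n = 0.637
  borosilicate glass: E = 63.29, α = 3.23, σ_y = 50.00 → σ = 34.3 MPa, n = 1.46
  magnesium alloy: E = 44.40, α = 25.5, σ_y = 258.0 → σ = 190 MPa, n = 1.36
The minimum is brass at n = 0.637.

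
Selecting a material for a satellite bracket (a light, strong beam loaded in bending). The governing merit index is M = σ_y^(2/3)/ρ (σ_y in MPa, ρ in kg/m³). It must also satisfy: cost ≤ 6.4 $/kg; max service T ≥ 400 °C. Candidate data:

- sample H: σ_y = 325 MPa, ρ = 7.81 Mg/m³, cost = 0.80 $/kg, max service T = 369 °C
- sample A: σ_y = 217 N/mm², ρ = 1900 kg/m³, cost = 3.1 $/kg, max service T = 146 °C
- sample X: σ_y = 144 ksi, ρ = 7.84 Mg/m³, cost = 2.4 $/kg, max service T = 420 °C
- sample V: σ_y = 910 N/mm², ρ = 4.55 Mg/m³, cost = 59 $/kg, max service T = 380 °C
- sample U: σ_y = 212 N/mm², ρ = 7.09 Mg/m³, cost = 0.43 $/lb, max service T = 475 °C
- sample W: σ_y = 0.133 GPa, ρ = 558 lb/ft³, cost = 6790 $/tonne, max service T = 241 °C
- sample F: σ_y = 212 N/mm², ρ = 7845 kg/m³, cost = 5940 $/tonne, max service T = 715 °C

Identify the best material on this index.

sample X

Screen on constraints: cost ≤ 6.4 $/kg; max service T ≥ 400 °C. Survivors: sample X, sample U, sample F.
Normalizing units and computing the index:
  sample X: σ_y = 992.8 MPa, ρ = 7840 kg/m³
  sample U: σ_y = 212.0 MPa, ρ = 7090 kg/m³
  sample F: σ_y = 212.0 MPa, ρ = 7845 kg/m³
  sample X: M = 12.7×10⁻³
  sample U: M = 5.01×10⁻³
  sample F: M = 4.53×10⁻³
Highest index: sample X.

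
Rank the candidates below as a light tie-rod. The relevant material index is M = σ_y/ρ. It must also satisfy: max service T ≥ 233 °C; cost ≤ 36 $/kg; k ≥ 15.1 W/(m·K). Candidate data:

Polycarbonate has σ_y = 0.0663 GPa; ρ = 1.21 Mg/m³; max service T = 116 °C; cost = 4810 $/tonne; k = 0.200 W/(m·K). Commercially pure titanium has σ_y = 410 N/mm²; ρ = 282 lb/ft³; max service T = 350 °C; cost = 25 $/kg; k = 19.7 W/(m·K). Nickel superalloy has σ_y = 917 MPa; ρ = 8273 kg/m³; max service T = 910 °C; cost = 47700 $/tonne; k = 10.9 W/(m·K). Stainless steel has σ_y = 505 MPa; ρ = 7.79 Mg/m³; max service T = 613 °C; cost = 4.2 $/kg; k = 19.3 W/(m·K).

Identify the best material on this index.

commercially pure titanium

Screen on constraints: max service T ≥ 233 °C; cost ≤ 36 $/kg; k ≥ 15.1 W/(m·K). Survivors: commercially pure titanium, stainless steel.
Convert each candidate to consistent units, then evaluate M:
  commercially pure titanium: σ_y = 410.0 MPa, ρ = 4517 kg/m³
  stainless steel: σ_y = 505.0 MPa, ρ = 7790 kg/m³
  commercially pure titanium: M = 90.8 kN·m/kg
  stainless steel: M = 64.8 kN·m/kg
The maximum is for commercially pure titanium.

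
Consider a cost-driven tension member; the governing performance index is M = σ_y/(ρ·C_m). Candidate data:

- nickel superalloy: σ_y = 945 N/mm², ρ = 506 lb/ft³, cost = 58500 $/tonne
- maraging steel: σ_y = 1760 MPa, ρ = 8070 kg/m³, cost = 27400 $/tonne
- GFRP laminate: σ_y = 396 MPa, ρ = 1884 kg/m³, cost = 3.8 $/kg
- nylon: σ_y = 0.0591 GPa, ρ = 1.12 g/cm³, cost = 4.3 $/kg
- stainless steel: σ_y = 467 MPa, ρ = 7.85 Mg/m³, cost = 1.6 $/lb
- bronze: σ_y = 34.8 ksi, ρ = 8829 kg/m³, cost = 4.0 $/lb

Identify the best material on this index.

GFRP laminate

In SI units:
  nickel superalloy: σ_y = 945.0 MPa, ρ = 8105 kg/m³, cost = 58.50 $/kg
  maraging steel: σ_y = 1760 MPa, ρ = 8070 kg/m³, cost = 27.40 $/kg
  GFRP laminate: σ_y = 396.0 MPa, ρ = 1884 kg/m³, cost = 3.800 $/kg
  nylon: σ_y = 59.10 MPa, ρ = 1120 kg/m³, cost = 4.300 $/kg
  stainless steel: σ_y = 467.0 MPa, ρ = 7850 kg/m³, cost = 3.527 $/kg
  bronze: σ_y = 239.9 MPa, ρ = 8829 kg/m³, cost = 8.818 $/kg
  GFRP laminate: M = 55.3 kN·m per $
  stainless steel: M = 16.9 kN·m per $
  nylon: M = 12.3 kN·m per $
  maraging steel: M = 7.96 kN·m per $
  bronze: M = 3.08 kN·m per $
  nickel superalloy: M = 1.99 kN·m per $
The maximum is for GFRP laminate.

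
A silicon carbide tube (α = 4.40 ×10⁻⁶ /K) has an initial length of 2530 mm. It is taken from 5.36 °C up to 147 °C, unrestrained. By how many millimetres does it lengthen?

ΔT = 147 − 5.36 = 141.6 K.
ΔL = α·L₀·ΔT = 4.40×10⁻⁶ × 2530 mm × 141.6 K = 1.58 mm.

1.58 mm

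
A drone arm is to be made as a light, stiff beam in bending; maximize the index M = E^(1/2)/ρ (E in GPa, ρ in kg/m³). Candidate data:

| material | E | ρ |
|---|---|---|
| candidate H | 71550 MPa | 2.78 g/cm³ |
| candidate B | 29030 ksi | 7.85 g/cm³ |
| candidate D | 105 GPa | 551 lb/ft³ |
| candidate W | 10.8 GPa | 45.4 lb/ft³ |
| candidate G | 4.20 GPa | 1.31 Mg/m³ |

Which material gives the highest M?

candidate W

Putting every candidate on a common basis:
  candidate H: E = 71.55 GPa, ρ = 2780 kg/m³
  candidate B: E = 200.2 GPa, ρ = 7850 kg/m³
  candidate D: E = 105.0 GPa, ρ = 8826 kg/m³
  candidate W: E = 10.80 GPa, ρ = 727.2 kg/m³
  candidate G: E = 4.200 GPa, ρ = 1310 kg/m³
  candidate W: M = 4.52×10⁻³
  candidate H: M = 3.04×10⁻³
  candidate B: M = 1.80×10⁻³
  candidate G: M = 1.56×10⁻³
  candidate D: M = 1.16×10⁻³
Candidate W has the largest M.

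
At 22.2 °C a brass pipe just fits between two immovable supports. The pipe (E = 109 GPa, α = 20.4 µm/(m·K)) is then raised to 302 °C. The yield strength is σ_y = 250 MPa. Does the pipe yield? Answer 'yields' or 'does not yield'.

ΔT = 279.8 K. Constrained thermal stress σ = E·α·ΔT = 109.0×10³ MPa × 20.4×10⁻⁶ × 279.8 = 622 MPa (compressive).
Compare to σ_y = 250 MPa: σ ≥ σ_y, so it yields.

yields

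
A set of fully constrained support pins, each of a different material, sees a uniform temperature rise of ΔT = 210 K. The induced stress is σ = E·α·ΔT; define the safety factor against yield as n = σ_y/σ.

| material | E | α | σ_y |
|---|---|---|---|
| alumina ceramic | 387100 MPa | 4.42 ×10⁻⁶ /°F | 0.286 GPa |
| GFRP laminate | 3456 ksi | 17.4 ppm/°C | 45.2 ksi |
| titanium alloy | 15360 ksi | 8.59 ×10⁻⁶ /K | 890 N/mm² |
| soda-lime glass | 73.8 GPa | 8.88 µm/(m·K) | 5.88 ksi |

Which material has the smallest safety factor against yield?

With everything in SI (GPa, ×10⁻⁶/K, MPa):
  alumina ceramic: E = 387.1, α = 7.96, σ_y = 286.0 → σ = 647 MPa, n = 0.442
  GFRP laminate: E = 23.83, α = 17.4, σ_y = 311.6 → σ = 87.1 MPa, n = 3.58
  titanium alloy: E = 105.9, α = 8.59, σ_y = 890.0 → σ = 191 MPa, n = 4.66
  soda-lime glass: E = 73.80, α = 8.88, σ_y = 40.54 → σ = 138 MPa, n = 0.295
Soda-lime glass has the lowest safety factor, n = 0.295.

soda-lime glass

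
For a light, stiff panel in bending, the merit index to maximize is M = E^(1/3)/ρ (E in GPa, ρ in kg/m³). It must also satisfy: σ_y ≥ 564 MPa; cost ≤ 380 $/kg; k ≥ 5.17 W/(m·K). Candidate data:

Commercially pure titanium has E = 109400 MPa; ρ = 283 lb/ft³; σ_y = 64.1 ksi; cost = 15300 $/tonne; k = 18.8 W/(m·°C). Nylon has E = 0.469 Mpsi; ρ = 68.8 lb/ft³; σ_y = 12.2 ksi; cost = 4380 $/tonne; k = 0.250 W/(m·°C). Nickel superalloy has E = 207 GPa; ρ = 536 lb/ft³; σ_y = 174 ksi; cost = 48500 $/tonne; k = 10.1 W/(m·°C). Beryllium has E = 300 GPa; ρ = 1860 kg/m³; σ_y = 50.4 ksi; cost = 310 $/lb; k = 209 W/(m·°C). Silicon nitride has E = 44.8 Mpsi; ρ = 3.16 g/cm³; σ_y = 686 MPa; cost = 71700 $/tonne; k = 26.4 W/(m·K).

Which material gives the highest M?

Screen on constraints: σ_y ≥ 564 MPa; cost ≤ 380 $/kg; k ≥ 5.17 W/(m·K). Survivors: nickel superalloy, silicon nitride.
Normalizing units and computing the index:
  nickel superalloy: E = 207.0 GPa, ρ = 8586 kg/m³
  silicon nitride: E = 308.9 GPa, ρ = 3160 kg/m³
  silicon nitride: M = 2.14×10⁻³
  nickel superalloy: M = 0.689×10⁻³
Highest index: silicon nitride.

silicon nitride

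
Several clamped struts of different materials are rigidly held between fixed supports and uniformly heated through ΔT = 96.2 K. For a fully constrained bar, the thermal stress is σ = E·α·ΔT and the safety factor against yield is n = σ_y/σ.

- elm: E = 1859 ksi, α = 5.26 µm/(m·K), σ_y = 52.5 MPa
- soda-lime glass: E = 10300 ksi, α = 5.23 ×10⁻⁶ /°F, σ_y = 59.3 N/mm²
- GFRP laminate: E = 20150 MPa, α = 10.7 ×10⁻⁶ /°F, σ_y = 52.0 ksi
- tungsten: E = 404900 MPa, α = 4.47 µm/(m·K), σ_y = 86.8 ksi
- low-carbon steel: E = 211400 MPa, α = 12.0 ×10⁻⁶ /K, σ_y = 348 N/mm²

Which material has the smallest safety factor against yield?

In consistent units (E in GPa, α in ×10⁻⁶/K, σ_y in MPa):
  elm: E = 12.82, α = 5.26, σ_y = 52.50 → σ = 6.49 MPa, n = 8.09
  soda-lime glass: E = 71.02, α = 9.41, σ_y = 59.30 → σ = 64.3 MPa, n = 0.922
  GFRP laminate: E = 20.15, α = 19.3, σ_y = 358.5 → σ = 37.3 MPa, n = 9.60
  tungsten: E = 404.9, α = 4.47, σ_y = 598.5 → σ = 174 MPa, n = 3.44
  low-carbon steel: E = 211.4, α = 12.0, σ_y = 348.0 → σ = 244 MPa, n = 1.43
The minimum is soda-lime glass at n = 0.922.

soda-lime glass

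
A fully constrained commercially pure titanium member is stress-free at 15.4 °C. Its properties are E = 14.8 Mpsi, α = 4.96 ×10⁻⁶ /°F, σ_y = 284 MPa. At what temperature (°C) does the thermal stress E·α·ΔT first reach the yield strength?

327 °C

E = 14.8 Mpsi = 102.0 GPa.
α = 4.96×10⁻⁶/°F × 9/5 = 8.93×10⁻⁶/K.
E·α·ΔT = 284.0 MPa ⇒ ΔT = 284.0 / (102.0×10³ × 8.93×10⁻⁶) = 311.7 K.
T = 15.4 + 311.7 = 327.1 °C.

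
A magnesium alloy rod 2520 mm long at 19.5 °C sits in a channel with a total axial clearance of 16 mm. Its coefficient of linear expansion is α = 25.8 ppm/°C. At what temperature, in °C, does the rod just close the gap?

266 °C

α·L₀·ΔT = 16.0 mm ⇒ ΔT = 16.0 / (25.8×10⁻⁶ × 2520.0) = 246.1 K.
T = 19.5 + 246.1 = 265.6 °C.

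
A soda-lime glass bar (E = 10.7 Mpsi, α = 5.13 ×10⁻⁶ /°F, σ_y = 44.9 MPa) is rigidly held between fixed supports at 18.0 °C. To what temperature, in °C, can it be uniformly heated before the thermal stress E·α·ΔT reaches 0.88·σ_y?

E = 10.7 Mpsi = 73.77 GPa.
α = 5.13×10⁻⁶/°F × 9/5 = 9.23×10⁻⁶/K.
E·α·ΔT = 39.51 MPa ⇒ ΔT = 39.51 / (73.77×10³ × 9.23×10⁻⁶) = 58.00 K.
T = 18.0 + 58.00 = 76.00 °C.

76.0 °C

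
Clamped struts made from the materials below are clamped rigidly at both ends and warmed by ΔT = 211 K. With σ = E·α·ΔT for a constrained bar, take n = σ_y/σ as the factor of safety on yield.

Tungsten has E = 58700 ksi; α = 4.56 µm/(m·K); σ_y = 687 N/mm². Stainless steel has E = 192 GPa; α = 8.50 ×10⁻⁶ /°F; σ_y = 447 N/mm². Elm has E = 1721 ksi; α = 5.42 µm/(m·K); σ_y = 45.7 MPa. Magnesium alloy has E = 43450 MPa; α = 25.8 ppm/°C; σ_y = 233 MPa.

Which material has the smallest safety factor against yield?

stainless steel

In consistent units (E in GPa, α in ×10⁻⁶/K, σ_y in MPa):
  tungsten: E = 404.7, α = 4.56, σ_y = 687.0 → σ = 389 MPa, n = 1.76
  stainless steel: E = 192.0, α = 15.3, σ_y = 447.0 → σ = 620 MPa, n = 0.721
  elm: E = 11.87, α = 5.42, σ_y = 45.70 → σ = 13.6 MPa, n = 3.37
  magnesium alloy: E = 43.45, α = 25.8, σ_y = 233.0 → σ = 237 MPa, n = 0.985
The minimum is stainless steel at n = 0.721.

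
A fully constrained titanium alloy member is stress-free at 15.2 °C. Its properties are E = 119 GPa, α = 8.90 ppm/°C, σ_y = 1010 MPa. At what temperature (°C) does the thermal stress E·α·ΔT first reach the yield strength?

969 °C

E·α·ΔT = 1010 MPa ⇒ ΔT = 1010 / (119.0×10³ × 8.90×10⁻⁶) = 953.6 K.
T = 15.2 + 953.6 = 968.8 °C.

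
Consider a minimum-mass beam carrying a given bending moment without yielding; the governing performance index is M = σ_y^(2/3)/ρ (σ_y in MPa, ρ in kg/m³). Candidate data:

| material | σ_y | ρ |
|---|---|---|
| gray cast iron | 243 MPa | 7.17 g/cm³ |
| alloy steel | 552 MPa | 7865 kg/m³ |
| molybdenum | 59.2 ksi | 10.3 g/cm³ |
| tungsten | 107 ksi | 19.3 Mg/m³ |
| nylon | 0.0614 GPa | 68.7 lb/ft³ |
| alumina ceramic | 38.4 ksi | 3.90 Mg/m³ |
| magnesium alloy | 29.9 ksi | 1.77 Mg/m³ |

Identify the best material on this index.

magnesium alloy

Normalizing units and computing the index:
  gray cast iron: σ_y = 243.0 MPa, ρ = 7170 kg/m³
  alloy steel: σ_y = 552.0 MPa, ρ = 7865 kg/m³
  molybdenum: σ_y = 408.2 MPa, ρ = 10300 kg/m³
  tungsten: σ_y = 737.7 MPa, ρ = 19300 kg/m³
  nylon: σ_y = 61.40 MPa, ρ = 1100 kg/m³
  alumina ceramic: σ_y = 264.8 MPa, ρ = 3900 kg/m³
  magnesium alloy: σ_y = 206.2 MPa, ρ = 1770 kg/m³
  magnesium alloy: M = 19.7×10⁻³
  nylon: M = 14.1×10⁻³
  alumina ceramic: M = 10.6×10⁻³
  alloy steel: M = 8.56×10⁻³
  gray cast iron: M = 5.43×10⁻³
  molybdenum: M = 5.34×10⁻³
  tungsten: M = 4.23×10⁻³
Magnesium alloy has the largest M.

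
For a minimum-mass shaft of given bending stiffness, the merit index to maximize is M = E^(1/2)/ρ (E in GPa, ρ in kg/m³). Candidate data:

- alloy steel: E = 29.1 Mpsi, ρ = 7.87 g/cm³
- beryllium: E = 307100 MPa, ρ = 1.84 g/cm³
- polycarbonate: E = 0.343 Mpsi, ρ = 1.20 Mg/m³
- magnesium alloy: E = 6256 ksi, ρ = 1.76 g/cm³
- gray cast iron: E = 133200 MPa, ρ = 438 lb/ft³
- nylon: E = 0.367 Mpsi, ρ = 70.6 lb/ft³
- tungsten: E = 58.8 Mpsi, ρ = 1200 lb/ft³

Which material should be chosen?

After converting to SI:
  alloy steel: E = 200.6 GPa, ρ = 7870 kg/m³
  beryllium: E = 307.1 GPa, ρ = 1840 kg/m³
  polycarbonate: E = 2.365 GPa, ρ = 1200 kg/m³
  magnesium alloy: E = 43.13 GPa, ρ = 1760 kg/m³
  gray cast iron: E = 133.2 GPa, ρ = 7016 kg/m³
  nylon: E = 2.530 GPa, ρ = 1131 kg/m³
  tungsten: E = 405.4 GPa, ρ = 19220 kg/m³
  beryllium: M = 9.52×10⁻³
  magnesium alloy: M = 3.73×10⁻³
  alloy steel: M = 1.80×10⁻³
  gray cast iron: M = 1.64×10⁻³
  nylon: M = 1.41×10⁻³
  polycarbonate: M = 1.28×10⁻³
  tungsten: M = 1.05×10⁻³
Highest index: beryllium.

beryllium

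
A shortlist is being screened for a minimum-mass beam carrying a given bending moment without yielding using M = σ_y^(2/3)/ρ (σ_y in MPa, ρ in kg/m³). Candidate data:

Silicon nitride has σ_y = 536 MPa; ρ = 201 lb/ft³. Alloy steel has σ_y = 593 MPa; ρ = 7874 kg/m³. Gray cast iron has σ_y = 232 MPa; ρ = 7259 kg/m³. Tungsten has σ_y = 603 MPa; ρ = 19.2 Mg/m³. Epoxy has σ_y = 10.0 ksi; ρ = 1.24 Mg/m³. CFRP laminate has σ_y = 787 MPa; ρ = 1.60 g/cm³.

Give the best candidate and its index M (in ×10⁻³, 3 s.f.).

CFRP laminate, M = 53.3×10⁻³

In SI units:
  silicon nitride: σ_y = 536.0 MPa, ρ = 3220 kg/m³
  alloy steel: σ_y = 593.0 MPa, ρ = 7874 kg/m³
  gray cast iron: σ_y = 232.0 MPa, ρ = 7259 kg/m³
  tungsten: σ_y = 603.0 MPa, ρ = 19200 kg/m³
  epoxy: σ_y = 68.95 MPa, ρ = 1240 kg/m³
  CFRP laminate: σ_y = 787.0 MPa, ρ = 1600 kg/m³
  CFRP laminate: M = 53.3×10⁻³
  silicon nitride: M = 20.5×10⁻³
  epoxy: M = 13.6×10⁻³
  alloy steel: M = 8.96×10⁻³
  gray cast iron: M = 5.20×10⁻³
  tungsten: M = 3.72×10⁻³
CFRP laminate ranks first.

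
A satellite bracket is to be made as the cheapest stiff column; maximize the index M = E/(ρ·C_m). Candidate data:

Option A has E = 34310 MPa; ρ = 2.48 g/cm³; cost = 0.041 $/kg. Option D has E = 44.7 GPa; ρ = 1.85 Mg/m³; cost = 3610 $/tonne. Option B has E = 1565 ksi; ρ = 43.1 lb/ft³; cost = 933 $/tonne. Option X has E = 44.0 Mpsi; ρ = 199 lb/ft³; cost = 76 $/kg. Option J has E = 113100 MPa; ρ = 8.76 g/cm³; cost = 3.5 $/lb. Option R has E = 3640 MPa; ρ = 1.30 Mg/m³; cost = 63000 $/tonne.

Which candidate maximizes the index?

Convert each candidate to consistent units, then evaluate M:
  option A: E = 34.31 GPa, ρ = 2480 kg/m³, cost = 0.04100 $/kg
  option D: E = 44.70 GPa, ρ = 1850 kg/m³, cost = 3.610 $/kg
  option B: E = 10.79 GPa, ρ = 690.4 kg/m³, cost = 0.9330 $/kg
  option X: E = 303.4 GPa, ρ = 3188 kg/m³, cost = 76.00 $/kg
  option J: E = 113.1 GPa, ρ = 8760 kg/m³, cost = 7.716 $/kg
  option R: E = 3.640 GPa, ρ = 1300 kg/m³, cost = 63.00 $/kg
  option A: M = 337 MN·m per $
  option B: M = 16.8 MN·m per $
  option D: M = 6.69 MN·m per $
  option J: M = 1.67 MN·m per $
  option X: M = 1.25 MN·m per $
  option R: M = 0.0444 MN·m per $
Highest index: option A.

option A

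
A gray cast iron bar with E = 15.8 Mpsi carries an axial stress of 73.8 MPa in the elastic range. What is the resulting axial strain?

E = 15.8 Mpsi = 108.9 GPa = 108900 MPa.
ε = σ/E = 73.8 / 108900 = 6.77×10⁻⁴.

6.77×10⁻⁴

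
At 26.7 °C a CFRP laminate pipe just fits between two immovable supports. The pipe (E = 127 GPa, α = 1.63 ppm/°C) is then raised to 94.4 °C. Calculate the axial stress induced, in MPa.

ΔT = 67.70 K. Constrained thermal stress σ = E·α·ΔT = 127.0×10³ MPa × 1.63×10⁻⁶ × 67.70 = 14.0 MPa (compressive).

14.0 MPa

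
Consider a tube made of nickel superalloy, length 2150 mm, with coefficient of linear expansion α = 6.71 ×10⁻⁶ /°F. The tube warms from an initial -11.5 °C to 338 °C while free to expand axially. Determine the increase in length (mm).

9.08 mm

Convert α: 6.71×10⁻⁶/°F × (9/5) = 12.1×10⁻⁶/K.
ΔT = 338 − (-11.5) = 349.5 K.
ΔL = α·L₀·ΔT = 12.1×10⁻⁶ × 2150 mm × 349.5 K = 9.08 mm.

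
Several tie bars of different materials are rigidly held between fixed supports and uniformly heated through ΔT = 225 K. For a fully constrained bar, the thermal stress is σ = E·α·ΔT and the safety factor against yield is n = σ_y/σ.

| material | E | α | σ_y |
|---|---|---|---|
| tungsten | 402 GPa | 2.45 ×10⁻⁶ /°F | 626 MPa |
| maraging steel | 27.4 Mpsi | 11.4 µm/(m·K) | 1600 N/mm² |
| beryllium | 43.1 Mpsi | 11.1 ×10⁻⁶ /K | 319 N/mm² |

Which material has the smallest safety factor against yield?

Converting E to GPa, α to ×10⁻⁶/K, σ_y to MPa, then σ and n for each:
  tungsten: E = 402.0, α = 4.41, σ_y = 626.0 → σ = 399 MPa, n = 1.57
  maraging steel: E = 188.9, α = 11.4, σ_y = 1600 → σ = 485 MPa, n = 3.30
  beryllium: E = 297.2, α = 11.1, σ_y = 319.0 → σ = 742 MPa, n = 0.430
The minimum is beryllium at n = 0.430.

beryllium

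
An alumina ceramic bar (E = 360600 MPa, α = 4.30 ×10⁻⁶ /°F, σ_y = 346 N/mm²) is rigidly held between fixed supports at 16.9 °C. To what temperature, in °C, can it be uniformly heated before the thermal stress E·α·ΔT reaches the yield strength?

141 °C

E = 360600 MPa = 360.6 GPa.
α = 4.30×10⁻⁶/°F × 9/5 = 7.74×10⁻⁶/K.
σ_y = 346 N/mm² = 346.0 MPa.
E·α·ΔT = 346.0 MPa ⇒ ΔT = 346.0 / (360.6×10³ × 7.74×10⁻⁶) = 124.0 K.
T = 16.9 + 124.0 = 140.9 °C.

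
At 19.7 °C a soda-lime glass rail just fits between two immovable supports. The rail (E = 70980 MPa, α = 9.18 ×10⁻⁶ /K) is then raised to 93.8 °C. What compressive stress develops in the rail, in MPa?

48.3 MPa

E = 70980 MPa = 70.98 GPa.
ΔT = 74.10 K. Constrained thermal stress σ = E·α·ΔT = 70.98×10³ MPa × 9.18×10⁻⁶ × 74.10 = 48.3 MPa (compressive).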